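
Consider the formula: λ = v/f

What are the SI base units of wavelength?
Units of each symbol in λ = v/f:
  v (wave speed): m/s
  f (frequency): 1/s  → in the denominator, contributes s

Multiplying the contributions: [m/s] · [s]
Adding exponents of each base unit: m: 1
SI base units of wavelength: m

Answer: m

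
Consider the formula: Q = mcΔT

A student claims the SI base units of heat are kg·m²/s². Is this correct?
Units of each symbol in Q = mcΔT:
  m (mass): kg
  c (specific heat capacity, in J/(kg·K)): m²/(s²·K)
  ΔT (temperature change): K

Multiplying the contributions: [kg] · [m²/(s²·K)] · [K]
Adding exponents of each base unit: kg: 1, m: 2, s: -2
SI base units of heat: kg·m²/s²

The claimed units kg·m²/s² match the derived units, so the claim is correct.

Answer: Yes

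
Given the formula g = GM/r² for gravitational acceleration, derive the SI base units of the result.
Units of each symbol in g = GM/r²:
  G (gravitational constant): m³/(kg·s²)
  M (mass): kg
  r (distance): m  → to the power 2 in the denominator, contributes 1/m²

Multiplying the contributions: [m³/(kg·s²)] · [kg] · [1/m²]
Adding exponents of each base unit: m: 1, s: -2
SI base units of gravitational acceleration: m/s²

Answer: m/s²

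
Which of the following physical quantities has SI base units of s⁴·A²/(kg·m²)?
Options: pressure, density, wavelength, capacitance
Checking the SI base units of each option:
  pressure (P = F/A): kg/(m·s²)  ✗
  density (ρ = m/V): kg/m³  ✗
  wavelength (λ = v/f): m  ✗
  capacitance (C = Q/V): s⁴·A²/(kg·m²)  ✓ matches

Only capacitance has units s⁴·A²/(kg·m²).

Answer: capacitance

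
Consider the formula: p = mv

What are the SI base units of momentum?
Units of each symbol in p = mv:
  m (mass): kg
  v (velocity): m/s

Multiplying the contributions: [kg] · [m/s]
Adding exponents of each base unit: kg: 1, m: 1, s: -1
SI base units of momentum: kg·m/s

Answer: kg·m/s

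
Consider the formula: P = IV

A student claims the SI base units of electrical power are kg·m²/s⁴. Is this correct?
Units of each symbol in P = IV:
  I (current): A
  V (voltage, in volts): kg·m²/(s³·A)

Multiplying the contributions: [A] · [kg·m²/(s³·A)]
Adding exponents of each base unit: kg: 1, m: 2, s: -3
SI base units of electrical power: kg·m²/s³

The claimed units kg·m²/s⁴ (exponents kg: 1, m: 2, s: -4) do not match the derived units kg·m²/s³ (exponents kg: 1, m: 2, s: -3), so the claim is incorrect.

Answer: No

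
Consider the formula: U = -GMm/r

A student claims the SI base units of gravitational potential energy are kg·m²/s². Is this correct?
Units of each symbol in U = -GMm/r:
  G (gravitational constant): m³/(kg·s²)
  M (mass): kg
  m (mass): kg
  r (distance): m  → in the denominator, contributes 1/m
  The minus sign does not affect the units.

Multiplying the contributions: [m³/(kg·s²)] · [kg] · [kg] · [1/m]
Adding exponents of each base unit: kg: 1, m: 2, s: -2
SI base units of gravitational potential energy: kg·m²/s²

The claimed units kg·m²/s² match the derived units, so the claim is correct.

Answer: Yes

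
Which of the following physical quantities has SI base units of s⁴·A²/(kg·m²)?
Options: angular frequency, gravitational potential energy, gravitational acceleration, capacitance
Checking the SI base units of each option:
  angular frequency (ω = 2πf): 1/s  ✗
  gravitational potential energy (U = -GMm/r): kg·m²/s²  ✗
  gravitational acceleration (g = GM/r²): m/s²  ✗
  capacitance (C = Q/V): s⁴·A²/(kg·m²)  ✓ matches

Only capacitance has units s⁴·A²/(kg·m²).

Answer: capacitance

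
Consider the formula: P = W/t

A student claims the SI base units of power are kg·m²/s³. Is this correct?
Units of each symbol in P = W/t:
  W (work): kg·m²/s²
  t (time): s  → in the denominator, contributes 1/s

Multiplying the contributions: [kg·m²/s²] · [1/s]
Adding exponents of each base unit: kg: 1, m: 2, s: -3
SI base units of power: kg·m²/s³

The claimed units kg·m²/s³ match the derived units, so the claim is correct.

Answer: Yes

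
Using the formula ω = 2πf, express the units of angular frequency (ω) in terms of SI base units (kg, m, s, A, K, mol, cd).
Units of each symbol in ω = 2πf:
  f (frequency): 1/s
  The factor 2π is dimensionless.

Multiplying the contributions: [1/s]
Adding exponents of each base unit: s: -1
SI base units of angular frequency: 1/s

Answer: 1/s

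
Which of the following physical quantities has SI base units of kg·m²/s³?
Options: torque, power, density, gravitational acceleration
Checking the SI base units of each option:
  torque (τ = Fr): kg·m²/s²  ✗
  power (P = W/t): kg·m²/s³  ✓ matches
  density (ρ = m/V): kg/m³  ✗
  gravitational acceleration (g = GM/r²): m/s²  ✗

Only power has units kg·m²/s³.

Answer: power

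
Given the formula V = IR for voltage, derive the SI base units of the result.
Units of each symbol in V = IR:
  I (current): A
  R (resistance, in ohms): kg·m²/(s³·A²)

Multiplying the contributions: [A] · [kg·m²/(s³·A²)]
Adding exponents of each base unit: kg: 1, m: 2, s: -3, A: -1
SI base units of voltage: kg·m²/(s³·A)

Answer: kg·m²/(s³·A)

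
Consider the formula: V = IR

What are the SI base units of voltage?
Units of each symbol in V = IR:
  I (current): A
  R (resistance, in ohms): kg·m²/(s³·A²)

Multiplying the contributions: [A] · [kg·m²/(s³·A²)]
Adding exponents of each base unit: kg: 1, m: 2, s: -3, A: -1
SI base units of voltage: kg·m²/(s³·A)

Answer: kg·m²/(s³·A)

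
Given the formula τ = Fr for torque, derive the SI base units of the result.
Units of each symbol in τ = Fr:
  F (force): kg·m/s²
  r (lever arm): m

Multiplying the contributions: [kg·m/s²] · [m]
Adding exponents of each base unit: kg: 1, m: 2, s: -2
SI base units of torque: kg·m²/s²

Answer: kg·m²/s²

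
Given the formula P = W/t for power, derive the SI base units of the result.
Units of each symbol in P = W/t:
  W (work): kg·m²/s²
  t (time): s  → in the denominator, contributes 1/s

Multiplying the contributions: [kg·m²/s²] · [1/s]
Adding exponents of each base unit: kg: 1, m: 2, s: -3
SI base units of power: kg·m²/s³

Answer: kg·m²/s³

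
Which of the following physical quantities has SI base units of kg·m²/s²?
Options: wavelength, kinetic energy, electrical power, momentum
Checking the SI base units of each option:
  wavelength (λ = v/f): m  ✗
  kinetic energy (E = ½mv²): kg·m²/s²  ✓ matches
  electrical power (P = IV): kg·m²/s³  ✗
  momentum (p = mv): kg·m/s  ✗

Only kinetic energy has units kg·m²/s².

Answer: kinetic energy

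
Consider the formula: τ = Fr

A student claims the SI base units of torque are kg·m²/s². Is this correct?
Units of each symbol in τ = Fr:
  F (force): kg·m/s²
  r (lever arm): m

Multiplying the contributions: [kg·m/s²] · [m]
Adding exponents of each base unit: kg: 1, m: 2, s: -2
SI base units of torque: kg·m²/s²

The claimed units kg·m²/s² match the derived units, so the claim is correct.

Answer: Yes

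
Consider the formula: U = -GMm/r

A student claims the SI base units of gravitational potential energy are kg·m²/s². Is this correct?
Units of each symbol in U = -GMm/r:
  G (gravitational constant): m³/(kg·s²)
  M (mass): kg
  m (mass): kg
  r (distance): m  → in the denominator, contributes 1/m
  The minus sign does not affect the units.

Multiplying the contributions: [m³/(kg·s²)] · [kg] · [kg] · [1/m]
Adding exponents of each base unit: kg: 1, m: 2, s: -2
SI base units of gravitational potential energy: kg·m²/s²

The claimed units kg·m²/s² match the derived units, so the claim is correct.

Answer: Yes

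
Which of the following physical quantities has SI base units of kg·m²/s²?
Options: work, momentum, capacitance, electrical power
Checking the SI base units of each option:
  work (W = Fd): kg·m²/s²  ✓ matches
  momentum (p = mv): kg·m/s  ✗
  capacitance (C = Q/V): s⁴·A²/(kg·m²)  ✗
  electrical power (P = IV): kg·m²/s³  ✗

Only work has units kg·m²/s².

Answer: work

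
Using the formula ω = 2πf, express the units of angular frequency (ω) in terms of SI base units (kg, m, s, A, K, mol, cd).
Units of each symbol in ω = 2πf:
  f (frequency): 1/s
  The factor 2π is dimensionless.

Multiplying the contributions: [1/s]
Adding exponents of each base unit: s: -1
SI base units of angular frequency: 1/s

Answer: 1/s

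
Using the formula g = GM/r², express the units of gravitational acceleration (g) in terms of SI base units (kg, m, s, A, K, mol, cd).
Units of each symbol in g = GM/r²:
  G (gravitational constant): m³/(kg·s²)
  M (mass): kg
  r (distance): m  → to the power 2 in the denominator, contributes 1/m²

Multiplying the contributions: [m³/(kg·s²)] · [kg] · [1/m²]
Adding exponents of each base unit: m: 1, s: -2
SI base units of gravitational acceleration: m/s²

Answer: m/s²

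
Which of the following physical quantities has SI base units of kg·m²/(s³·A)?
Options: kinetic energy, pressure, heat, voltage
Checking the SI base units of each option:
  kinetic energy (E = ½mv²): kg·m²/s²  ✗
  pressure (P = F/A): kg/(m·s²)  ✗
  heat (Q = mcΔT): kg·m²/s²  ✗
  voltage (V = IR): kg·m²/(s³·A)  ✓ matches

Only voltage has units kg·m²/(s³·A).

Answer: voltage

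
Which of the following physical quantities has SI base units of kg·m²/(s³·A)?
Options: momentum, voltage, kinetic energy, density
Checking the SI base units of each option:
  momentum (p = mv): kg·m/s  ✗
  voltage (V = IR): kg·m²/(s³·A)  ✓ matches
  kinetic energy (E = ½mv²): kg·m²/s²  ✗
  density (ρ = m/V): kg/m³  ✗

Only voltage has units kg·m²/(s³·A).

Answer: voltage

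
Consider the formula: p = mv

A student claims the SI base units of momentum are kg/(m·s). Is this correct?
Units of each symbol in p = mv:
  m (mass): kg
  v (velocity): m/s

Multiplying the contributions: [kg] · [m/s]
Adding exponents of each base unit: kg: 1, m: 1, s: -1
SI base units of momentum: kg·m/s

The claimed units kg/(m·s) (exponents kg: 1, m: -1, s: -1) do not match the derived units kg·m/s (exponents kg: 1, m: 1, s: -1), so the claim is incorrect.

Answer: No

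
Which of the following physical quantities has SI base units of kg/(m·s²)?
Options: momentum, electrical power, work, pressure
Checking the SI base units of each option:
  momentum (p = mv): kg·m/s  ✗
  electrical power (P = IV): kg·m²/s³  ✗
  work (W = Fd): kg·m²/s²  ✗
  pressure (P = F/A): kg/(m·s²)  ✓ matches

Only pressure has units kg/(m·s²).

Answer: pressure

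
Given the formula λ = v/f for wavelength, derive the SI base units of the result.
Units of each symbol in λ = v/f:
  v (wave speed): m/s
  f (frequency): 1/s  → in the denominator, contributes s

Multiplying the contributions: [m/s] · [s]
Adding exponents of each base unit: m: 1
SI base units of wavelength: m

Answer: m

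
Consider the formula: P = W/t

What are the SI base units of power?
Units of each symbol in P = W/t:
  W (work): kg·m²/s²
  t (time): s  → in the denominator, contributes 1/s

Multiplying the contributions: [kg·m²/s²] · [1/s]
Adding exponents of each base unit: kg: 1, m: 2, s: -3
SI base units of power: kg·m²/s³

Answer: kg·m²/s³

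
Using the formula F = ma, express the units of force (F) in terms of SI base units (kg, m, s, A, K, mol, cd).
Units of each symbol in F = ma:
  m (mass): kg
  a (acceleration): m/s²

Multiplying the contributions: [kg] · [m/s²]
Adding exponents of each base unit: kg: 1, m: 1, s: -2
SI base units of force: kg·m/s²

Answer: kg·m/s²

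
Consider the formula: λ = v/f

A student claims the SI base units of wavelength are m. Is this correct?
Units of each symbol in λ = v/f:
  v (wave speed): m/s
  f (frequency): 1/s  → in the denominator, contributes s

Multiplying the contributions: [m/s] · [s]
Adding exponents of each base unit: m: 1
SI base units of wavelength: m

The claimed units m match the derived units, so the claim is correct.

Answer: Yes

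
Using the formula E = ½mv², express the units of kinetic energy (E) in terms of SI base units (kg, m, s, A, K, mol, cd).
Units of each symbol in E = ½mv²:
  m (mass): kg
  v (speed): m/s  → to the power 2, contributes m²/s²
  The factor ½ is dimensionless.

Multiplying the contributions: [kg] · [m²/s²]
Adding exponents of each base unit: kg: 1, m: 2, s: -2
SI base units of kinetic energy: kg·m²/s²

Answer: kg·m²/s²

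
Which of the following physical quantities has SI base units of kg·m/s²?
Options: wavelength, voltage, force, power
Checking the SI base units of each option:
  wavelength (λ = v/f): m  ✗
  voltage (V = IR): kg·m²/(s³·A)  ✗
  force (F = ma): kg·m/s²  ✓ matches
  power (P = W/t): kg·m²/s³  ✗

Only force has units kg·m/s².

Answer: force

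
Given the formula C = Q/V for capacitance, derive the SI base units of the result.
Units of each symbol in C = Q/V:
  Q (charge, in coulombs): s·A
  V (voltage, in volts): kg·m²/(s³·A)  → in the denominator, contributes s³·A/(kg·m²)

Multiplying the contributions: [s·A] · [s³·A/(kg·m²)]
Adding exponents of each base unit: kg: -1, m: -2, s: 4, A: 2
SI base units of capacitance: s⁴·A²/(kg·m²)

Answer: s⁴·A²/(kg·m²)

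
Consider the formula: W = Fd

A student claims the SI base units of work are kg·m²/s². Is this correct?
Units of each symbol in W = Fd:
  F (force): kg·m/s²
  d (displacement): m

Multiplying the contributions: [kg·m/s²] · [m]
Adding exponents of each base unit: kg: 1, m: 2, s: -2
SI base units of work: kg·m²/s²

The claimed units kg·m²/s² match the derived units, so the claim is correct.

Answer: Yes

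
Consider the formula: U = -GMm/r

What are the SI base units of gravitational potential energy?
Units of each symbol in U = -GMm/r:
  G (gravitational constant): m³/(kg·s²)
  M (mass): kg
  m (mass): kg
  r (distance): m  → in the denominator, contributes 1/m
  The minus sign does not affect the units.

Multiplying the contributions: [m³/(kg·s²)] · [kg] · [kg] · [1/m]
Adding exponents of each base unit: kg: 1, m: 2, s: -2
SI base units of gravitational potential energy: kg·m²/s²

Answer: kg·m²/s²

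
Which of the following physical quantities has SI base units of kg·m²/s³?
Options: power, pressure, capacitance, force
Checking the SI base units of each option:
  power (P = W/t): kg·m²/s³  ✓ matches
  pressure (P = F/A): kg/(m·s²)  ✗
  capacitance (C = Q/V): s⁴·A²/(kg·m²)  ✗
  force (F = ma): kg·m/s²  ✗

Only power has units kg·m²/s³.

Answer: power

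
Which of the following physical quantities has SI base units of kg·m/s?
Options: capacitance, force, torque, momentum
Checking the SI base units of each option:
  capacitance (C = Q/V): s⁴·A²/(kg·m²)  ✗
  force (F = ma): kg·m/s²  ✗
  torque (τ = Fr): kg·m²/s²  ✗
  momentum (p = mv): kg·m/s  ✓ matches

Only momentum has units kg·m/s.

Answer: momentum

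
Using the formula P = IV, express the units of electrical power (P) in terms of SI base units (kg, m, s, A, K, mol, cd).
Units of each symbol in P = IV:
  I (current): A
  V (voltage, in volts): kg·m²/(s³·A)

Multiplying the contributions: [A] · [kg·m²/(s³·A)]
Adding exponents of each base unit: kg: 1, m: 2, s: -3
SI base units of electrical power: kg·m²/s³

Answer: kg·m²/s³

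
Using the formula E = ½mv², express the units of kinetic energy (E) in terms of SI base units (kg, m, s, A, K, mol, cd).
Units of each symbol in E = ½mv²:
  m (mass): kg
  v (speed): m/s  → to the power 2, contributes m²/s²
  The factor ½ is dimensionless.

Multiplying the contributions: [kg] · [m²/s²]
Adding exponents of each base unit: kg: 1, m: 2, s: -2
SI base units of kinetic energy: kg·m²/s²

Answer: kg·m²/s²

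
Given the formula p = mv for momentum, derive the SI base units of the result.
Units of each symbol in p = mv:
  m (mass): kg
  v (velocity): m/s

Multiplying the contributions: [kg] · [m/s]
Adding exponents of each base unit: kg: 1, m: 1, s: -1
SI base units of momentum: kg·m/s

Answer: kg·m/s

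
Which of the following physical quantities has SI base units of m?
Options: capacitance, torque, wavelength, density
Checking the SI base units of each option:
  capacitance (C = Q/V): s⁴·A²/(kg·m²)  ✗
  torque (τ = Fr): kg·m²/s²  ✗
  wavelength (λ = v/f): m  ✓ matches
  density (ρ = m/V): kg/m³  ✗

Only wavelength has units m.

Answer: wavelength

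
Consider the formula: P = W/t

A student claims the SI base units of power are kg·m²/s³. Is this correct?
Units of each symbol in P = W/t:
  W (work): kg·m²/s²
  t (time): s  → in the denominator, contributes 1/s

Multiplying the contributions: [kg·m²/s²] · [1/s]
Adding exponents of each base unit: kg: 1, m: 2, s: -3
SI base units of power: kg·m²/s³

The claimed units kg·m²/s³ match the derived units, so the claim is correct.

Answer: Yes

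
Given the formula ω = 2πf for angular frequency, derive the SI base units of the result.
Units of each symbol in ω = 2πf:
  f (frequency): 1/s
  The factor 2π is dimensionless.

Multiplying the contributions: [1/s]
Adding exponents of each base unit: s: -1
SI base units of angular frequency: 1/s

Answer: 1/s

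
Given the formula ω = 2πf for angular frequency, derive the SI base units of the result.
Units of each symbol in ω = 2πf:
  f (frequency): 1/s
  The factor 2π is dimensionless.

Multiplying the contributions: [1/s]
Adding exponents of each base unit: s: -1
SI base units of angular frequency: 1/s

Answer: 1/s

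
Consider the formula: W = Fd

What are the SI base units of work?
Units of each symbol in W = Fd:
  F (force): kg·m/s²
  d (displacement): m

Multiplying the contributions: [kg·m/s²] · [m]
Adding exponents of each base unit: kg: 1, m: 2, s: -2
SI base units of work: kg·m²/s²

Answer: kg·m²/s²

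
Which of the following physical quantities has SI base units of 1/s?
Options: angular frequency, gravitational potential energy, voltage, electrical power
Checking the SI base units of each option:
  angular frequency (ω = 2πf): 1/s  ✓ matches
  gravitational potential energy (U = -GMm/r): kg·m²/s²  ✗
  voltage (V = IR): kg·m²/(s³·A)  ✗
  electrical power (P = IV): kg·m²/s³  ✗

Only angular frequency has units 1/s.

Answer: angular frequency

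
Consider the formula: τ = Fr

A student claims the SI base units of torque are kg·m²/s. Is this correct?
Units of each symbol in τ = Fr:
  F (force): kg·m/s²
  r (lever arm): m

Multiplying the contributions: [kg·m/s²] · [m]
Adding exponents of each base unit: kg: 1, m: 2, s: -2
SI base units of torque: kg·m²/s²

The claimed units kg·m²/s (exponents kg: 1, m: 2, s: -1) do not match the derived units kg·m²/s² (exponents kg: 1, m: 2, s: -2), so the claim is incorrect.

Answer: No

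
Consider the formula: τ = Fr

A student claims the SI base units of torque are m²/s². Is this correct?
Units of each symbol in τ = Fr:
  F (force): kg·m/s²
  r (lever arm): m

Multiplying the contributions: [kg·m/s²] · [m]
Adding exponents of each base unit: kg: 1, m: 2, s: -2
SI base units of torque: kg·m²/s²

The claimed units m²/s² (exponents m: 2, s: -2) do not match the derived units kg·m²/s² (exponents kg: 1, m: 2, s: -2), so the claim is incorrect.

Answer: No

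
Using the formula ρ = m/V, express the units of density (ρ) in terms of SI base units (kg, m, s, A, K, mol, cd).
Units of each symbol in ρ = m/V:
  m (mass): kg
  V (volume): m³  → in the denominator, contributes 1/m³

Multiplying the contributions: [kg] · [1/m³]
Adding exponents of each base unit: kg: 1, m: -3
SI base units of density: kg/m³

Answer: kg/m³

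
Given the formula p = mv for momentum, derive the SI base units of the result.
Units of each symbol in p = mv:
  m (mass): kg
  v (velocity): m/s

Multiplying the contributions: [kg] · [m/s]
Adding exponents of each base unit: kg: 1, m: 1, s: -1
SI base units of momentum: kg·m/s

Answer: kg·m/s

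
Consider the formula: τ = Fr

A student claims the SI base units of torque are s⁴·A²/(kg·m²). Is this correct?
Units of each symbol in τ = Fr:
  F (force): kg·m/s²
  r (lever arm): m

Multiplying the contributions: [kg·m/s²] · [m]
Adding exponents of each base unit: kg: 1, m: 2, s: -2
SI base units of torque: kg·m²/s²

The claimed units s⁴·A²/(kg·m²) (exponents kg: -1, m: -2, s: 4, A: 2) do not match the derived units kg·m²/s² (exponents kg: 1, m: 2, s: -2), so the claim is incorrect.

Answer: No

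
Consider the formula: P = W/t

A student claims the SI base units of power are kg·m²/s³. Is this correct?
Units of each symbol in P = W/t:
  W (work): kg·m²/s²
  t (time): s  → in the denominator, contributes 1/s

Multiplying the contributions: [kg·m²/s²] · [1/s]
Adding exponents of each base unit: kg: 1, m: 2, s: -3
SI base units of power: kg·m²/s³

The claimed units kg·m²/s³ match the derived units, so the claim is correct.

Answer: Yes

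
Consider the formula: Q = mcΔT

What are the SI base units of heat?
Units of each symbol in Q = mcΔT:
  m (mass): kg
  c (specific heat capacity, in J/(kg·K)): m²/(s²·K)
  ΔT (temperature change): K

Multiplying the contributions: [kg] · [m²/(s²·K)] · [K]
Adding exponents of each base unit: kg: 1, m: 2, s: -2
SI base units of heat: kg·m²/s²

Answer: kg·m²/s²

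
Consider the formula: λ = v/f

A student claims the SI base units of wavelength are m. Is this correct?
Units of each symbol in λ = v/f:
  v (wave speed): m/s
  f (frequency): 1/s  → in the denominator, contributes s

Multiplying the contributions: [m/s] · [s]
Adding exponents of each base unit: m: 1
SI base units of wavelength: m

The claimed units m match the derived units, so the claim is correct.

Answer: Yes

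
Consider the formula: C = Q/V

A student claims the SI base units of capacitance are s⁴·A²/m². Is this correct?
Units of each symbol in C = Q/V:
  Q (charge, in coulombs): s·A
  V (voltage, in volts): kg·m²/(s³·A)  → in the denominator, contributes s³·A/(kg·m²)

Multiplying the contributions: [s·A] · [s³·A/(kg·m²)]
Adding exponents of each base unit: kg: -1, m: -2, s: 4, A: 2
SI base units of capacitance: s⁴·A²/(kg·m²)

The claimed units s⁴·A²/m² (exponents m: -2, s: 4, A: 2) do not match the derived units s⁴·A²/(kg·m²) (exponents kg: -1, m: -2, s: 4, A: 2), so the claim is incorrect.

Answer: No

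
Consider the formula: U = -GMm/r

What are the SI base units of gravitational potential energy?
Units of each symbol in U = -GMm/r:
  G (gravitational constant): m³/(kg·s²)
  M (mass): kg
  m (mass): kg
  r (distance): m  → in the denominator, contributes 1/m
  The minus sign does not affect the units.

Multiplying the contributions: [m³/(kg·s²)] · [kg] · [kg] · [1/m]
Adding exponents of each base unit: kg: 1, m: 2, s: -2
SI base units of gravitational potential energy: kg·m²/s²

Answer: kg·m²/s²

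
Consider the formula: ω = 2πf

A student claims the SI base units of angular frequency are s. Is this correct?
Units of each symbol in ω = 2πf:
  f (frequency): 1/s
  The factor 2π is dimensionless.

Multiplying the contributions: [1/s]
Adding exponents of each base unit: s: -1
SI base units of angular frequency: 1/s

The claimed units s (exponents s: 1) do not match the derived units 1/s (exponents s: -1), so the claim is incorrect.

Answer: No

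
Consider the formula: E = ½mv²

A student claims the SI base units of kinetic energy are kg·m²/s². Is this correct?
Units of each symbol in E = ½mv²:
  m (mass): kg
  v (speed): m/s  → to the power 2, contributes m²/s²
  The factor ½ is dimensionless.

Multiplying the contributions: [kg] · [m²/s²]
Adding exponents of each base unit: kg: 1, m: 2, s: -2
SI base units of kinetic energy: kg·m²/s²

The claimed units kg·m²/s² match the derived units, so the claim is correct.

Answer: Yes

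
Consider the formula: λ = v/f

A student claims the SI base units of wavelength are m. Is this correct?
Units of each symbol in λ = v/f:
  v (wave speed): m/s
  f (frequency): 1/s  → in the denominator, contributes s

Multiplying the contributions: [m/s] · [s]
Adding exponents of each base unit: m: 1
SI base units of wavelength: m

The claimed units m match the derived units, so the claim is correct.

Answer: Yes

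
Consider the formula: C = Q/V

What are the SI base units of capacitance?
Units of each symbol in C = Q/V:
  Q (charge, in coulombs): s·A
  V (voltage, in volts): kg·m²/(s³·A)  → in the denominator, contributes s³·A/(kg·m²)

Multiplying the contributions: [s·A] · [s³·A/(kg·m²)]
Adding exponents of each base unit: kg: -1, m: -2, s: 4, A: 2
SI base units of capacitance: s⁴·A²/(kg·m²)

Answer: s⁴·A²/(kg·m²)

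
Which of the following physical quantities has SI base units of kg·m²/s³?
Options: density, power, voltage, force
Checking the SI base units of each option:
  density (ρ = m/V): kg/m³  ✗
  power (P = W/t): kg·m²/s³  ✓ matches
  voltage (V = IR): kg·m²/(s³·A)  ✗
  force (F = ma): kg·m/s²  ✗

Only power has units kg·m²/s³.

Answer: power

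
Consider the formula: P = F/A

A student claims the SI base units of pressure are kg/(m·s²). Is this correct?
Units of each symbol in P = F/A:
  F (force): kg·m/s²
  A (area): m²  → in the denominator, contributes 1/m²

Multiplying the contributions: [kg·m/s²] · [1/m²]
Adding exponents of each base unit: kg: 1, m: -1, s: -2
SI base units of pressure: kg/(m·s²)

The claimed units kg/(m·s²) match the derived units, so the claim is correct.

Answer: Yes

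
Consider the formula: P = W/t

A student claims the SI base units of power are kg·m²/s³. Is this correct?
Units of each symbol in P = W/t:
  W (work): kg·m²/s²
  t (time): s  → in the denominator, contributes 1/s

Multiplying the contributions: [kg·m²/s²] · [1/s]
Adding exponents of each base unit: kg: 1, m: 2, s: -3
SI base units of power: kg·m²/s³

The claimed units kg·m²/s³ match the derived units, so the claim is correct.

Answer: Yes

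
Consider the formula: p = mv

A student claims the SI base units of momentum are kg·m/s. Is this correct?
Units of each symbol in p = mv:
  m (mass): kg
  v (velocity): m/s

Multiplying the contributions: [kg] · [m/s]
Adding exponents of each base unit: kg: 1, m: 1, s: -1
SI base units of momentum: kg·m/s

The claimed units kg·m/s match the derived units, so the claim is correct.

Answer: Yes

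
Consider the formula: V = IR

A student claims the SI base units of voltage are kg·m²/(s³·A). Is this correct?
Units of each symbol in V = IR:
  I (current): A
  R (resistance, in ohms): kg·m²/(s³·A²)

Multiplying the contributions: [A] · [kg·m²/(s³·A²)]
Adding exponents of each base unit: kg: 1, m: 2, s: -3, A: -1
SI base units of voltage: kg·m²/(s³·A)

The claimed units kg·m²/(s³·A) match the derived units, so the claim is correct.

Answer: Yes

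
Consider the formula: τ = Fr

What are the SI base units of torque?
Units of each symbol in τ = Fr:
  F (force): kg·m/s²
  r (lever arm): m

Multiplying the contributions: [kg·m/s²] · [m]
Adding exponents of each base unit: kg: 1, m: 2, s: -2
SI base units of torque: kg·m²/s²

Answer: kg·m²/s²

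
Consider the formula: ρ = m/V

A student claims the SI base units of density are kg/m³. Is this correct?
Units of each symbol in ρ = m/V:
  m (mass): kg
  V (volume): m³  → in the denominator, contributes 1/m³

Multiplying the contributions: [kg] · [1/m³]
Adding exponents of each base unit: kg: 1, m: -3
SI base units of density: kg/m³

The claimed units kg/m³ match the derived units, so the claim is correct.

Answer: Yes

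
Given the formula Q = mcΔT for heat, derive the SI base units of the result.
Units of each symbol in Q = mcΔT:
  m (mass): kg
  c (specific heat capacity, in J/(kg·K)): m²/(s²·K)
  ΔT (temperature change): K

Multiplying the contributions: [kg] · [m²/(s²·K)] · [K]
Adding exponents of each base unit: kg: 1, m: 2, s: -2
SI base units of heat: kg·m²/s²

Answer: kg·m²/s²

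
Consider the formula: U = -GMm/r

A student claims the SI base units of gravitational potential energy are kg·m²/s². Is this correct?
Units of each symbol in U = -GMm/r:
  G (gravitational constant): m³/(kg·s²)
  M (mass): kg
  m (mass): kg
  r (distance): m  → in the denominator, contributes 1/m
  The minus sign does not affect the units.

Multiplying the contributions: [m³/(kg·s²)] · [kg] · [kg] · [1/m]
Adding exponents of each base unit: kg: 1, m: 2, s: -2
SI base units of gravitational potential energy: kg·m²/s²

The claimed units kg·m²/s² match the derived units, so the claim is correct.

Answer: Yes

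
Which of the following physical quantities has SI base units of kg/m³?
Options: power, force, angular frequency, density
Checking the SI base units of each option:
  power (P = W/t): kg·m²/s³  ✗
  force (F = ma): kg·m/s²  ✗
  angular frequency (ω = 2πf): 1/s  ✗
  density (ρ = m/V): kg/m³  ✓ matches

Only density has units kg/m³.

Answer: density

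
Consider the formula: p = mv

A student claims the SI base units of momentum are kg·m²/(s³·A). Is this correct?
Units of each symbol in p = mv:
  m (mass): kg
  v (velocity): m/s

Multiplying the contributions: [kg] · [m/s]
Adding exponents of each base unit: kg: 1, m: 1, s: -1
SI base units of momentum: kg·m/s

The claimed units kg·m²/(s³·A) (exponents kg: 1, m: 2, s: -3, A: -1) do not match the derived units kg·m/s (exponents kg: 1, m: 1, s: -1), so the claim is incorrect.

Answer: No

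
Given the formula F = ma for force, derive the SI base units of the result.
Units of each symbol in F = ma:
  m (mass): kg
  a (acceleration): m/s²

Multiplying the contributions: [kg] · [m/s²]
Adding exponents of each base unit: kg: 1, m: 1, s: -2
SI base units of force: kg·m/s²

Answer: kg·m/s²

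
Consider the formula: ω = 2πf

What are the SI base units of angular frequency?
Units of each symbol in ω = 2πf:
  f (frequency): 1/s
  The factor 2π is dimensionless.

Multiplying the contributions: [1/s]
Adding exponents of each base unit: s: -1
SI base units of angular frequency: 1/s

Answer: 1/s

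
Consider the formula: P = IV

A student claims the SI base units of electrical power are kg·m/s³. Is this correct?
Units of each symbol in P = IV:
  I (current): A
  V (voltage, in volts): kg·m²/(s³·A)

Multiplying the contributions: [A] · [kg·m²/(s³·A)]
Adding exponents of each base unit: kg: 1, m: 2, s: -3
SI base units of electrical power: kg·m²/s³

The claimed units kg·m/s³ (exponents kg: 1, m: 1, s: -3) do not match the derived units kg·m²/s³ (exponents kg: 1, m: 2, s: -3), so the claim is incorrect.

Answer: No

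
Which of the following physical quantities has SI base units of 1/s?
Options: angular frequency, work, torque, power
Checking the SI base units of each option:
  angular frequency (ω = 2πf): 1/s  ✓ matches
  work (W = Fd): kg·m²/s²  ✗
  torque (τ = Fr): kg·m²/s²  ✗
  power (P = W/t): kg·m²/s³  ✗

Only angular frequency has units 1/s.

Answer: angular frequency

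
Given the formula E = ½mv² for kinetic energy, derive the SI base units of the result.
Units of each symbol in E = ½mv²:
  m (mass): kg
  v (speed): m/s  → to the power 2, contributes m²/s²
  The factor ½ is dimensionless.

Multiplying the contributions: [kg] · [m²/s²]
Adding exponents of each base unit: kg: 1, m: 2, s: -2
SI base units of kinetic energy: kg·m²/s²

Answer: kg·m²/s²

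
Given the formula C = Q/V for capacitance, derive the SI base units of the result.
Units of each symbol in C = Q/V:
  Q (charge, in coulombs): s·A
  V (voltage, in volts): kg·m²/(s³·A)  → in the denominator, contributes s³·A/(kg·m²)

Multiplying the contributions: [s·A] · [s³·A/(kg·m²)]
Adding exponents of each base unit: kg: -1, m: -2, s: 4, A: 2
SI base units of capacitance: s⁴·A²/(kg·m²)

Answer: s⁴·A²/(kg·m²)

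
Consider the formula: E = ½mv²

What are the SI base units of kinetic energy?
Units of each symbol in E = ½mv²:
  m (mass): kg
  v (speed): m/s  → to the power 2, contributes m²/s²
  The factor ½ is dimensionless.

Multiplying the contributions: [kg] · [m²/s²]
Adding exponents of each base unit: kg: 1, m: 2, s: -2
SI base units of kinetic energy: kg·m²/s²

Answer: kg·m²/s²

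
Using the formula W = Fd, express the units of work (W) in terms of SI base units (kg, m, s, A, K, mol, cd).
Units of each symbol in W = Fd:
  F (force): kg·m/s²
  d (displacement): m

Multiplying the contributions: [kg·m/s²] · [m]
Adding exponents of each base unit: kg: 1, m: 2, s: -2
SI base units of work: kg·m²/s²

Answer: kg·m²/s²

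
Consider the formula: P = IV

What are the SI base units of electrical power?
Units of each symbol in P = IV:
  I (current): A
  V (voltage, in volts): kg·m²/(s³·A)

Multiplying the contributions: [A] · [kg·m²/(s³·A)]
Adding exponents of each base unit: kg: 1, m: 2, s: -3
SI base units of electrical power: kg·m²/s³

Answer: kg·m²/s³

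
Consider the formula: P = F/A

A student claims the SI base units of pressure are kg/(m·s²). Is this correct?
Units of each symbol in P = F/A:
  F (force): kg·m/s²
  A (area): m²  → in the denominator, contributes 1/m²

Multiplying the contributions: [kg·m/s²] · [1/m²]
Adding exponents of each base unit: kg: 1, m: -1, s: -2
SI base units of pressure: kg/(m·s²)

The claimed units kg/(m·s²) match the derived units, so the claim is correct.

Answer: Yes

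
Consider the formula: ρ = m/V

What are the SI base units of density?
Units of each symbol in ρ = m/V:
  m (mass): kg
  V (volume): m³  → in the denominator, contributes 1/m³

Multiplying the contributions: [kg] · [1/m³]
Adding exponents of each base unit: kg: 1, m: -3
SI base units of density: kg/m³

Answer: kg/m³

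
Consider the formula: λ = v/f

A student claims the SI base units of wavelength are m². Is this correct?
Units of each symbol in λ = v/f:
  v (wave speed): m/s
  f (frequency): 1/s  → in the denominator, contributes s

Multiplying the contributions: [m/s] · [s]
Adding exponents of each base unit: m: 1
SI base units of wavelength: m

The claimed units m² (exponents m: 2) do not match the derived units m (exponents m: 1), so the claim is incorrect.

Answer: No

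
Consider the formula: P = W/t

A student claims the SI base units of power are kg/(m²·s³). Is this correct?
Units of each symbol in P = W/t:
  W (work): kg·m²/s²
  t (time): s  → in the denominator, contributes 1/s

Multiplying the contributions: [kg·m²/s²] · [1/s]
Adding exponents of each base unit: kg: 1, m: 2, s: -3
SI base units of power: kg·m²/s³

The claimed units kg/(m²·s³) (exponents kg: 1, m: -2, s: -3) do not match the derived units kg·m²/s³ (exponents kg: 1, m: 2, s: -3), so the claim is incorrect.

Answer: No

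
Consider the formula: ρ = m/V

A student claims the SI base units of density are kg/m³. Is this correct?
Units of each symbol in ρ = m/V:
  m (mass): kg
  V (volume): m³  → in the denominator, contributes 1/m³

Multiplying the contributions: [kg] · [1/m³]
Adding exponents of each base unit: kg: 1, m: -3
SI base units of density: kg/m³

The claimed units kg/m³ match the derived units, so the claim is correct.

Answer: Yes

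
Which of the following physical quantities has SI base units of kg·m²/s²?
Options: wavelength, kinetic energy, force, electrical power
Checking the SI base units of each option:
  wavelength (λ = v/f): m  ✗
  kinetic energy (E = ½mv²): kg·m²/s²  ✓ matches
  force (F = ma): kg·m/s²  ✗
  electrical power (P = IV): kg·m²/s³  ✗

Only kinetic energy has units kg·m²/s².

Answer: kinetic energy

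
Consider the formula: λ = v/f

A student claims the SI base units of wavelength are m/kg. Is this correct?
Units of each symbol in λ = v/f:
  v (wave speed): m/s
  f (frequency): 1/s  → in the denominator, contributes s

Multiplying the contributions: [m/s] · [s]
Adding exponents of each base unit: m: 1
SI base units of wavelength: m

The claimed units m/kg (exponents kg: -1, m: 1) do not match the derived units m (exponents m: 1), so the claim is incorrect.

Answer: No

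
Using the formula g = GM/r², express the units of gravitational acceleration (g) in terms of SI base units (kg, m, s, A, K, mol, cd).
Units of each symbol in g = GM/r²:
  G (gravitational constant): m³/(kg·s²)
  M (mass): kg
  r (distance): m  → to the power 2 in the denominator, contributes 1/m²

Multiplying the contributions: [m³/(kg·s²)] · [kg] · [1/m²]
Adding exponents of each base unit: m: 1, s: -2
SI base units of gravitational acceleration: m/s²

Answer: m/s²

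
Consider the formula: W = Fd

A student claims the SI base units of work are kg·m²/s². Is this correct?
Units of each symbol in W = Fd:
  F (force): kg·m/s²
  d (displacement): m

Multiplying the contributions: [kg·m/s²] · [m]
Adding exponents of each base unit: kg: 1, m: 2, s: -2
SI base units of work: kg·m²/s²

The claimed units kg·m²/s² match the derived units, so the claim is correct.

Answer: Yes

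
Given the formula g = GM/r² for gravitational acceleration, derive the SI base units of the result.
Units of each symbol in g = GM/r²:
  G (gravitational constant): m³/(kg·s²)
  M (mass): kg
  r (distance): m  → to the power 2 in the denominator, contributes 1/m²

Multiplying the contributions: [m³/(kg·s²)] · [kg] · [1/m²]
Adding exponents of each base unit: m: 1, s: -2
SI base units of gravitational acceleration: m/s²

Answer: m/s²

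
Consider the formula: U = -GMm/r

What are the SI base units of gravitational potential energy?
Units of each symbol in U = -GMm/r:
  G (gravitational constant): m³/(kg·s²)
  M (mass): kg
  m (mass): kg
  r (distance): m  → in the denominator, contributes 1/m
  The minus sign does not affect the units.

Multiplying the contributions: [m³/(kg·s²)] · [kg] · [kg] · [1/m]
Adding exponents of each base unit: kg: 1, m: 2, s: -2
SI base units of gravitational potential energy: kg·m²/s²

Answer: kg·m²/s²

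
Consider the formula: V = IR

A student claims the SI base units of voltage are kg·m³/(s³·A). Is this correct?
Units of each symbol in V = IR:
  I (current): A
  R (resistance, in ohms): kg·m²/(s³·A²)

Multiplying the contributions: [A] · [kg·m²/(s³·A²)]
Adding exponents of each base unit: kg: 1, m: 2, s: -3, A: -1
SI base units of voltage: kg·m²/(s³·A)

The claimed units kg·m³/(s³·A) (exponents kg: 1, m: 3, s: -3, A: -1) do not match the derived units kg·m²/(s³·A) (exponents kg: 1, m: 2, s: -3, A: -1), so the claim is incorrect.

Answer: No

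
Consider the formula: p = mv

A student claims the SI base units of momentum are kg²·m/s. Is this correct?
Units of each symbol in p = mv:
  m (mass): kg
  v (velocity): m/s

Multiplying the contributions: [kg] · [m/s]
Adding exponents of each base unit: kg: 1, m: 1, s: -1
SI base units of momentum: kg·m/s

The claimed units kg²·m/s (exponents kg: 2, m: 1, s: -1) do not match the derived units kg·m/s (exponents kg: 1, m: 1, s: -1), so the claim is incorrect.

Answer: No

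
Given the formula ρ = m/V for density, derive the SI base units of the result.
Units of each symbol in ρ = m/V:
  m (mass): kg
  V (volume): m³  → in the denominator, contributes 1/m³

Multiplying the contributions: [kg] · [1/m³]
Adding exponents of each base unit: kg: 1, m: -3
SI base units of density: kg/m³

Answer: kg/m³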